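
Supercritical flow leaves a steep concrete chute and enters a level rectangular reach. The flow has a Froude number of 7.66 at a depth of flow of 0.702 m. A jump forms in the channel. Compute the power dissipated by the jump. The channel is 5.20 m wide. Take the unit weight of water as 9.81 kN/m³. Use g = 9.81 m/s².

P = 9965 kW

Fr₁ = 7.66 (given).
Conjugate-depth relation: y₂/y₁ = ½[√(1 + 8Fr₁²) − 1] = ½[√470.4 − 1] = 10.3.
y₂ = 10.3 × 0.702 = 7.26 m.
Head loss: ΔE = (y₂ − y₁)³/(4y₁y₂) = (7.26 − 0.702)³/(4×0.702×7.26) = 282/20.4 = 13.8 m.
V₁ = Fr₁·√(g·y₁) = 7.66×√(9.81×0.702) = 20.1 m/s; q = V₁·y₁ = 14.1 m²/s. Q = q·b = 14.1 × 5.20 = 73.4 m³/s. P = γ·Q·ΔE = 9.81 × 73.4 × 13.8 = 9965 kW.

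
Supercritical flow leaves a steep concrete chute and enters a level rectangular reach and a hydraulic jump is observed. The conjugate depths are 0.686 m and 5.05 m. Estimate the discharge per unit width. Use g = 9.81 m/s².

q = 9.87 m²/s

For a rectangular channel the momentum equation gives q² = ½·g·y₁·y₂·(y₁ + y₂) = ½×9.81×0.686×5.05×5.74 = 97.5.
q = √97.5 = 9.87 m²/s.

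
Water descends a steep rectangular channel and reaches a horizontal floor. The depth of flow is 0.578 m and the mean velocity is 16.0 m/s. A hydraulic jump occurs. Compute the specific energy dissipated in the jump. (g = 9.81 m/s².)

Fr₁ = V₁/√(g·y₁) = 16.0/√(9.81×0.578) = 6.72.
Bélanger equation: y₂/y₁ = ½[√(1 + 8Fr₁²) − 1] = ½[√362.2 − 1] = 9.02.
y₂ = 9.02 × 0.578 = 5.21 m.
Head loss: ΔE = (y₂ − y₁)³/(4y₁y₂) = (5.21 − 0.578)³/(4×0.578×5.21) = 99.4/12.0 = 8.25 m.

ΔE = 8.25 m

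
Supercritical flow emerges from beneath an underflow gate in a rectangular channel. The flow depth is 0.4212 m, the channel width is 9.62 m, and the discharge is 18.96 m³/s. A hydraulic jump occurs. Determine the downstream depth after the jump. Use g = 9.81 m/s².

q = Q/b = 18.96/9.62 = 1.971 m²/s; V₁ = q/y₁ = 4.679 m/s. Fr₁ = V₁/√(g·y₁) = 2.302.
From the momentum equation for a rectangular channel, y₂/y₁ = ½[√(1 + 8Fr₁²) − 1] = ½[√43.392 − 1] = 2.794.
y₂ = 2.794 × 0.4212 = 1.177 m.

y₂ = 1.177 m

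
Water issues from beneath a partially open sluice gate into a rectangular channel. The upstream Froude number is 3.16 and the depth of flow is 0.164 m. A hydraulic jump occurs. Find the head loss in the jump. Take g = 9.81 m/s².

ΔE = 0.276 m

Fr₁ = 3.16 (given).
From the momentum equation for a rectangular channel, y₂/y₁ = ½[√(1 + 8Fr₁²) − 1] = ½[√80.88 − 1] = 4.00.
y₂ = 4.00 × 0.164 = 0.655 m.
Head loss: ΔE = (y₂ − y₁)³/(4y₁y₂) = (0.655 − 0.164)³/(4×0.164×0.655) = 0.119/0.430 = 0.276 m.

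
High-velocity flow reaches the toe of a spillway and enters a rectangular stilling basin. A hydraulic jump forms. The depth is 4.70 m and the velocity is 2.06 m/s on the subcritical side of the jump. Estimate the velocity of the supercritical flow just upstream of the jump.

V₁ = 13.0 m/s

Fr₂ = V₂/√(g·y₂) = 2.06/√(9.81×4.70) = 0.303.
Applying the sequent-depth relation in reverse, y₁/y₂ = ½[√(1 + 8Fr₂²) − 1] = ½[√1.736 − 1] = 0.159.
y₁ = 0.159 × 4.70 = 0.747 m.
V₁ = q/y₁ = 9.68/0.747 = 13.0 m/s.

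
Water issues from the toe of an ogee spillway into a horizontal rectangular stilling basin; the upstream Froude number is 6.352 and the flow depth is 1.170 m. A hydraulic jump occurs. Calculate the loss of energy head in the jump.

ΔE = 14.51 m

Fr₁ = 6.352 (given).
Bélanger equation: y₂/y₁ = ½[√(1 + 8Fr₁²) − 1] = ½[√323.78 − 1] = 8.497.
y₂ = 8.497 × 1.170 = 9.941 m.
Head loss: ΔE = (y₂ − y₁)³/(4y₁y₂) = (9.941 − 1.170)³/(4×1.170×9.941) = 674.9/46.53 = 14.51 m.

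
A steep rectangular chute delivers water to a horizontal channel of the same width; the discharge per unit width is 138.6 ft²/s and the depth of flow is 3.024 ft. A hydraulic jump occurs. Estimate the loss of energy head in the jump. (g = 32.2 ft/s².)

ΔE = 16.35 ft

V₁ = q/y₁ = 138.6/3.024 = 45.83 ft/s. Fr₁ = V₁/√(g·y₁) = 45.83/√(32.2×3.024) = 4.645.
Bélanger equation: y₂/y₁ = ½[√(1 + 8Fr₁²) − 1] = ½[√173.59 − 1] = 6.088.
y₂ = 6.088 × 3.024 = 18.41 ft.
Head loss: ΔE = (y₂ − y₁)³/(4y₁y₂) = (18.41 − 3.024)³/(4×3.024×18.41) = 3642/222.7 = 16.35 ft.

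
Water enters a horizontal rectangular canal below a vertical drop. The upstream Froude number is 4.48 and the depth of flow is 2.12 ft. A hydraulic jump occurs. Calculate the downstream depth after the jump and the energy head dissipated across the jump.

y₂ = 12.4 ft; ΔE = 10.4 ft

Fr₁ = 4.48 (given).
From the momentum equation for a rectangular channel, y₂/y₁ = ½[√(1 + 8Fr₁²) − 1] = ½[√161.6 − 1] = 5.86.
y₂ = 5.86 × 2.12 = 12.4 ft.
Head loss: ΔE = (y₂ − y₁)³/(4y₁y₂) = (12.4 − 2.12)³/(4×2.12×12.4) = 1091/105 = 10.4 ft.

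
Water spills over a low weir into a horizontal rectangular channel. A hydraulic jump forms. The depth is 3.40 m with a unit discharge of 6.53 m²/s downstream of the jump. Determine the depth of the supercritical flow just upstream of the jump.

y₁ = 0.634 m

V₂ = q/y₂ = 6.53/3.40 = 1.92 m/s; Fr₂ = V₂/√(g·y₂) = 0.333.
The Bélanger relation is symmetric: y₁/y₂ = ½[√(1 + 8Fr₂²) − 1] = ½[√1.885 − 1] = 0.186.
y₁ = 0.186 × 3.40 = 0.634 m.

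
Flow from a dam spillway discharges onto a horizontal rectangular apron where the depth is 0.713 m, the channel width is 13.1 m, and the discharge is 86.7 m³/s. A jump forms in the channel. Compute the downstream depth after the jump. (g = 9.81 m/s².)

q = Q/b = 86.7/13.1 = 6.62 m²/s; V₁ = q/y₁ = 9.28 m/s. Fr₁ = V₁/√(g·y₁) = 3.51.
Bélanger equation: y₂/y₁ = ½[√(1 + 8Fr₁²) − 1] = ½[√99.55 − 1] = 4.49.
y₂ = 4.49 × 0.713 = 3.20 m.

y₂ = 3.20 m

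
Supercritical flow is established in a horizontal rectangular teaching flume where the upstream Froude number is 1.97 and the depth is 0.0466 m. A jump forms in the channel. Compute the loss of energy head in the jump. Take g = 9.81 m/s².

Fr₁ = 1.97 (given).
Bélanger equation: y₂/y₁ = ½[√(1 + 8Fr₁²) − 1] = ½[√32.05 − 1] = 2.33.
y₂ = 2.33 × 0.0466 = 0.109 m.
Head loss: ΔE = (y₂ − y₁)³/(4y₁y₂) = (0.109 − 0.0466)³/(4×0.0466×0.109) = 0.000238/0.0202 = 0.0118 m.

ΔE = 0.0118 m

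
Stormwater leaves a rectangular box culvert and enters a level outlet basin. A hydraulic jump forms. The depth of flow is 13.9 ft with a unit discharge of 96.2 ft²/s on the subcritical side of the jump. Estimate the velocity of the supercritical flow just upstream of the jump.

V₂ = q/y₂ = 96.2/13.9 = 6.92 ft/s; Fr₂ = V₂/√(g·y₂) = 0.327.
Since the conjugate-depth ratio holds either way, y₁/y₂ = ½[√(1 + 8Fr₂²) − 1] = ½[√1.856 − 1] = 0.181.
y₁ = 0.181 × 13.9 = 2.52 ft.
V₁ = q/y₁ = 96.2/2.52 = 38.2 ft/s.

V₁ = 38.2 ft/s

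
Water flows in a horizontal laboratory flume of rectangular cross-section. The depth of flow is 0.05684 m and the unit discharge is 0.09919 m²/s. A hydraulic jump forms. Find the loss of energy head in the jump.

ΔE = 0.03127 m

V₁ = q/y₁ = 0.09919/0.05684 = 1.745 m/s. Fr₁ = V₁/√(g·y₁) = 1.745/√(9.81×0.05684) = 2.337.
Conjugate-depth relation: y₂/y₁ = ½[√(1 + 8Fr₁²) − 1] = ½[√44.691 − 1] = 2.843.
y₂ = 2.843 × 0.05684 = 0.1616 m.
Head loss: ΔE = (y₂ − y₁)³/(4y₁y₂) = (0.1616 − 0.05684)³/(4×0.05684×0.1616) = 0.001149/0.03674 = 0.03127 m.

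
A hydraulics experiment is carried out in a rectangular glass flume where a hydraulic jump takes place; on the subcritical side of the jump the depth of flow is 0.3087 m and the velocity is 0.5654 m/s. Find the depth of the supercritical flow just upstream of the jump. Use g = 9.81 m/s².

y₁ = 0.05528 m

Fr₂ = V₂/√(g·y₂) = 0.5654/√(9.81×0.3087) = 0.3249.
Since the conjugate-depth ratio holds either way, y₁/y₂ = ½[√(1 + 8Fr₂²) − 1] = ½[√1.8445 − 1] = 0.1791.
y₁ = 0.1791 × 0.3087 = 0.05528 m.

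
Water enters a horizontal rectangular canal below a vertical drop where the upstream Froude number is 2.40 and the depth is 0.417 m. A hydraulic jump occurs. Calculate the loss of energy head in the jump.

Fr₁ = 2.40 (given).
By Bélanger, y₂/y₁ = ½[√(1 + 8Fr₁²) − 1] = ½[√47.08 − 1] = 2.93.
y₂ = 2.93 × 0.417 = 1.22 m.
Head loss: ΔE = (y₂ − y₁)³/(4y₁y₂) = (1.22 − 0.417)³/(4×0.417×1.22) = 0.522/2.04 = 0.256 m.

ΔE = 0.256 m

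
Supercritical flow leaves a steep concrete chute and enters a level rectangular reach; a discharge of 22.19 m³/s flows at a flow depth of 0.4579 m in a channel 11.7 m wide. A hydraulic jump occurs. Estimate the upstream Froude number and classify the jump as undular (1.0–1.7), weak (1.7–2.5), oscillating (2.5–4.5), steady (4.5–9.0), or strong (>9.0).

q = Q/b = 22.19/11.7 = 1.897 m²/s; V₁ = q/y₁ = 4.142 m/s. Fr₁ = V₁/√(g·y₁) = 1.954.
Fr₁ = 1.954 lies in the weak range.

Fr₁ = 1.954; weak jump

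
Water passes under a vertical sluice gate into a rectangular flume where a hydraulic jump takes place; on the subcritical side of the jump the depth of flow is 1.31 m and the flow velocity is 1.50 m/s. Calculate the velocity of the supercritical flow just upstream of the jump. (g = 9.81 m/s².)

Fr₂ = V₂/√(g·y₂) = 1.50/√(9.81×1.31) = 0.418.
From the momentum equation (using Fr₂), y₁/y₂ = ½[√(1 + 8Fr₂²) − 1] = ½[√2.401 − 1] = 0.275.
y₁ = 0.275 × 1.31 = 0.360 m.
V₁ = q/y₁ = 1.97/0.360 = 5.46 m/s.

V₁ = 5.46 m/s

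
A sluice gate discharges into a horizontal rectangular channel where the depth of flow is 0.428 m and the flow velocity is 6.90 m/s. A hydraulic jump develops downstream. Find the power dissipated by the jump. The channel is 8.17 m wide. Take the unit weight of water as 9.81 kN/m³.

Fr₁ = V₁/√(g·y₁) = 6.90/√(9.81×0.428) = 3.37.
Bélanger equation: y₂/y₁ = ½[√(1 + 8Fr₁²) − 1] = ½[√91.71 − 1] = 4.29.
y₂ = 4.29 × 0.428 = 1.84 m.
q = V₁·y₁ = 6.90 × 0.428 = 2.95 m²/s. V₂ = q/y₂ = 2.95/1.84 = 1.61 m/s. E₁ = y₁ + V₁²/2g = 2.85 m; E₂ = y₂ + V₂²/2g = 1.97 m. ΔE = E₁ − E₂ = 0.887 m.
Q = q·b = 2.95 × 8.17 = 24.1 m³/s. P = γ·Q·ΔE = 9.81 × 24.1 × 0.887 = 210 kW.

P = 210 kW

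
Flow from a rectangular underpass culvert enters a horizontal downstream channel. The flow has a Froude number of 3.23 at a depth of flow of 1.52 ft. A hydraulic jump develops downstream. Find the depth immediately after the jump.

Fr₁ = 3.23 (given).
By Bélanger, y₂/y₁ = ½[√(1 + 8Fr₁²) − 1] = ½[√84.46 − 1] = 4.10.
y₂ = 4.10 × 1.52 = 6.22 ft.

y₂ = 6.22 ft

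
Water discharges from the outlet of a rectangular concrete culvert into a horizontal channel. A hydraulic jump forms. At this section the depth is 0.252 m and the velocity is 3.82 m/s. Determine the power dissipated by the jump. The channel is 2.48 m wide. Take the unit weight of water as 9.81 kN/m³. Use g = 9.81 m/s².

Fr₁ = V₁/√(g·y₁) = 3.82/√(9.81×0.252) = 2.43.
Sequent-depth ratio: y₂/y₁ = ½[√(1 + 8Fr₁²) − 1] = ½[√48.22 − 1] = 2.97.
y₂ = 2.97 × 0.252 = 0.749 m.
Head loss: ΔE = (y₂ − y₁)³/(4y₁y₂) = (0.749 − 0.252)³/(4×0.252×0.749) = 0.123/0.755 = 0.163 m.
q = V₁·y₁ = 3.82 × 0.252 = 0.963 m²/s. Q = q·b = 0.963 × 2.48 = 2.39 m³/s. P = γ·Q·ΔE = 9.81 × 2.39 × 0.163 = 3.81 kW.

P = 3.81 kW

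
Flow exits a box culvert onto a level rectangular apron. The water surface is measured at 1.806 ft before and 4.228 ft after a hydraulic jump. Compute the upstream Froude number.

For a rectangular channel the momentum equation gives q² = ½·g·y₁·y₂·(y₁ + y₂) = ½×32.2×1.806×4.228×6.034 = 741.8.
q = √741.8 = 27.24 ft²/s.
V₁ = q/y₁ = 15.08 ft/s; Fr₁ = V₁/√(g·y₁) = 1.978.

Fr₁ = 1.978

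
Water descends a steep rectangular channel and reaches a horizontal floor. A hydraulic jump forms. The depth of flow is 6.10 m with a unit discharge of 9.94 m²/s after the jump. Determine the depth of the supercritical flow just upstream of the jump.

y₁ = 0.500 m

V₂ = q/y₂ = 9.94/6.10 = 1.63 m/s; Fr₂ = V₂/√(g·y₂) = 0.211.
Since the conjugate-depth ratio holds either way, y₁/y₂ = ½[√(1 + 8Fr₂²) − 1] = ½[√1.355 − 1] = 0.0820.
y₁ = 0.0820 × 6.10 = 0.500 m.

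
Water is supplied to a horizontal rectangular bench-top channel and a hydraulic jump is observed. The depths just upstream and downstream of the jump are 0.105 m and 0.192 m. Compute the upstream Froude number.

For a rectangular channel the momentum equation gives q² = ½·g·y₁·y₂·(y₁ + y₂) = ½×9.81×0.105×0.192×0.297 = 0.0294.
q = √0.0294 = 0.171 m²/s.
V₁ = q/y₁ = 1.63 m/s; Fr₁ = V₁/√(g·y₁) = 1.61.

Fr₁ = 1.61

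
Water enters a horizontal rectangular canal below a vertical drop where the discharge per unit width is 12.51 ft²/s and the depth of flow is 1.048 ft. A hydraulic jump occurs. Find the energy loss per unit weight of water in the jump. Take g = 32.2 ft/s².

V₁ = q/y₁ = 12.51/1.048 = 11.94 ft/s. Fr₁ = V₁/√(g·y₁) = 11.94/√(32.2×1.048) = 2.055.
From the momentum equation for a rectangular channel, y₂/y₁ = ½[√(1 + 8Fr₁²) − 1] = ½[√34.780 − 1] = 2.449.
y₂ = 2.449 × 1.048 = 2.566 ft.
Head loss: ΔE = (y₂ − y₁)³/(4y₁y₂) = (2.566 − 1.048)³/(4×1.048×2.566) = 3.500/10.76 = 0.3253 ft.

ΔE = 0.3253 ft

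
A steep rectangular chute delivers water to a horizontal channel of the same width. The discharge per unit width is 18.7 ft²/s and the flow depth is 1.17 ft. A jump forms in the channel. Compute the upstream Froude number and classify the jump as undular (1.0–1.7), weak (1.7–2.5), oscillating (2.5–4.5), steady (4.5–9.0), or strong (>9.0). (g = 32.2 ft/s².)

V₁ = q/y₁ = 18.7/1.17 = 16.0 ft/s. Fr₁ = V₁/√(g·y₁) = 16.0/√(32.2×1.17) = 2.60.
Fr₁ = 2.60 lies in the oscillating range.

Fr₁ = 2.60; oscillating jump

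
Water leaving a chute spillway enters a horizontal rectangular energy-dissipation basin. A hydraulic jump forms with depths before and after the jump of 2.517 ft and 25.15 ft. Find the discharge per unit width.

For a rectangular channel the momentum equation gives q² = ½·g·y₁·y₂·(y₁ + y₂) = ½×32.2×2.517×25.15×27.67 = 28197.
q = √28197 = 167.9 ft²/s.

q = 167.9 ft²/s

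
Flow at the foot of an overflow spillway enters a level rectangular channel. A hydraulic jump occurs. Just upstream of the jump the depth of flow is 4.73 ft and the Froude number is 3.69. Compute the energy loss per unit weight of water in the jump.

ΔE = 13.1 ft

Fr₁ = 3.69 (given).
Sequent-depth ratio: y₂/y₁ = ½[√(1 + 8Fr₁²) − 1] = ½[√109.9 − 1] = 4.74.
y₂ = 4.74 × 4.73 = 22.4 ft.
Head loss: ΔE = (y₂ − y₁)³/(4y₁y₂) = (22.4 − 4.73)³/(4×4.73×22.4) = 5546/424 = 13.1 ft.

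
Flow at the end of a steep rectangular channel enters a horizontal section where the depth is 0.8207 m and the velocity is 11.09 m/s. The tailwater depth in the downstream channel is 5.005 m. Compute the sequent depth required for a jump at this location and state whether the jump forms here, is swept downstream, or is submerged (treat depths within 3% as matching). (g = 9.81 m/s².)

Fr₁ = V₁/√(g·y₁) = 11.09/√(9.81×0.8207) = 3.908.
From the momentum equation for a rectangular channel, y₂/y₁ = ½[√(1 + 8Fr₁²) − 1] = ½[√123.21 − 1] = 5.050.
y₂ = 5.050 × 0.8207 = 4.144 m.
Tailwater y_tw = 5.005 m: y_tw > y₂, so the jump is submerged.

y₂ = 4.144 m; the jump is submerged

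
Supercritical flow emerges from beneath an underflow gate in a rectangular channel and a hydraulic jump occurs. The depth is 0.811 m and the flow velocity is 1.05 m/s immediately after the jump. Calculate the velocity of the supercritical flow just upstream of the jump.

Fr₂ = V₂/√(g·y₂) = 1.05/√(9.81×0.811) = 0.372.
Since the conjugate-depth ratio holds either way, y₁/y₂ = ½[√(1 + 8Fr₂²) − 1] = ½[√2.109 − 1] = 0.226.
y₁ = 0.226 × 0.811 = 0.183 m.
V₁ = q/y₁ = 0.852/0.183 = 4.64 m/s.

V₁ = 4.64 m/s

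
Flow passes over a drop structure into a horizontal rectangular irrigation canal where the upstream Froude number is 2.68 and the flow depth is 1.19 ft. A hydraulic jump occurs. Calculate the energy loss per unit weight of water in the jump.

Fr₁ = 2.68 (given).
From the momentum equation for a rectangular channel, y₂/y₁ = ½[√(1 + 8Fr₁²) − 1] = ½[√58.46 − 1] = 3.32.
y₂ = 3.32 × 1.19 = 3.95 ft.
V₁ = Fr₁·√(g·y₁) = 2.68×√(32.2×1.19) = 16.6 ft/s; q = V₁·y₁ = 19.7 ft²/s. V₂ = q/y₂ = 19.7/3.95 = 4.99 ft/s. E₁ = y₁ + V₁²/2g = 5.46 ft; E₂ = y₂ + V₂²/2g = 4.34 ft. ΔE = E₁ − E₂ = 1.12 ft.

ΔE = 1.12 ft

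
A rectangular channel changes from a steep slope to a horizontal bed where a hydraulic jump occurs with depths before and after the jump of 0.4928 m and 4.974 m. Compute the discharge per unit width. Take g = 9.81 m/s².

q = 8.107 m²/s

For a rectangular channel the momentum equation gives q² = ½·g·y₁·y₂·(y₁ + y₂) = ½×9.81×0.4928×4.974×5.467 = 65.73.
q = √65.73 = 8.107 m²/s.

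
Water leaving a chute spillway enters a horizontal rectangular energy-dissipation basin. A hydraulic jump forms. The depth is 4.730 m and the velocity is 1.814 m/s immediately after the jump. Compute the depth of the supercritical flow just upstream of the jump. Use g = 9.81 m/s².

Fr₂ = V₂/√(g·y₂) = 1.814/√(9.81×4.730) = 0.2663.
The Bélanger relation is symmetric: y₁/y₂ = ½[√(1 + 8Fr₂²) − 1] = ½[√1.5673 − 1] = 0.1260.
y₁ = 0.1260 × 4.730 = 0.5958 m.

y₁ = 0.5958 m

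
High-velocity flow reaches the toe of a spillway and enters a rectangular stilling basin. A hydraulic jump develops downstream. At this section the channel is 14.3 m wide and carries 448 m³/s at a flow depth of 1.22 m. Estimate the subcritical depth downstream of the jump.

q = Q/b = 448/14.3 = 31.3 m²/s; V₁ = q/y₁ = 25.7 m/s. Fr₁ = V₁/√(g·y₁) = 7.42.
Sequent-depth ratio: y₂/y₁ = ½[√(1 + 8Fr₁²) − 1] = ½[√441.8 − 1] = 10.0.
y₂ = 10.0 × 1.22 = 12.2 m.

y₂ = 12.2 m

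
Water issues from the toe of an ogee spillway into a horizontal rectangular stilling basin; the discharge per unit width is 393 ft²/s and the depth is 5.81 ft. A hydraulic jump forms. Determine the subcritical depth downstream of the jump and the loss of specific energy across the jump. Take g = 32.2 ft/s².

V₁ = q/y₁ = 393/5.81 = 67.6 ft/s. Fr₁ = V₁/√(g·y₁) = 67.6/√(32.2×5.81) = 4.95.
By Bélanger, y₂/y₁ = ½[√(1 + 8Fr₁²) − 1] = ½[√196.7 − 1] = 6.51.
y₂ = 6.51 × 5.81 = 37.8 ft.
Head loss: ΔE = (y₂ − y₁)³/(4y₁y₂) = (37.8 − 5.81)³/(4×5.81×37.8) = 32838/879 = 37.3 ft.

y₂ = 37.8 ft; ΔE = 37.3 ft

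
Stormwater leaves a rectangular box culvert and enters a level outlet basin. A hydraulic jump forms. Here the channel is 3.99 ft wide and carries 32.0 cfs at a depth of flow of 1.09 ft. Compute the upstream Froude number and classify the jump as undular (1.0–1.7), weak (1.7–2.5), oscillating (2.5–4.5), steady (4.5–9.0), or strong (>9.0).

q = Q/b = 32.0/3.99 = 8.02 ft²/s; V₁ = q/y₁ = 7.36 ft/s. Fr₁ = V₁/√(g·y₁) = 1.24.
Fr₁ = 1.24 lies in the undular range.

Fr₁ = 1.24; undular jump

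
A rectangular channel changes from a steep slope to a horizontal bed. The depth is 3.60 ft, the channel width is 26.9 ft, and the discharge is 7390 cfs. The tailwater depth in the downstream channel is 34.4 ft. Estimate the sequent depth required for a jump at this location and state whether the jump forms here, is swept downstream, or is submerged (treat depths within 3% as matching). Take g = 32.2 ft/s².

q = Q/b = 7390/26.9 = 275 ft²/s; V₁ = q/y₁ = 76.3 ft/s. Fr₁ = V₁/√(g·y₁) = 7.09.
By Bélanger, y₂/y₁ = ½[√(1 + 8Fr₁²) − 1] = ½[√402.9 − 1] = 9.54.
y₂ = 9.54 × 3.60 = 34.3 ft.
Tailwater y_tw = 34.4 ft: y_tw ≈ y₂, so the jump forms here.

y₂ = 34.3 ft; the jump forms here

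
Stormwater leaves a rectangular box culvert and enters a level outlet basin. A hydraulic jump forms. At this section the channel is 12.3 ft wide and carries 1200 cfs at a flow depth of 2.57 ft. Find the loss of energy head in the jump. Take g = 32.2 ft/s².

q = Q/b = 1200/12.3 = 97.6 ft²/s; V₁ = q/y₁ = 38.0 ft/s. Fr₁ = V₁/√(g·y₁) = 4.17.
Bélanger equation: y₂/y₁ = ½[√(1 + 8Fr₁²) − 1] = ½[√140.3 − 1] = 5.42.
y₂ = 5.42 × 2.57 = 13.9 ft.
V₂ = q/y₂ = 97.6/13.9 = 7.00 ft/s. E₁ = y₁ + V₁²/2g = 24.9 ft; E₂ = y₂ + V₂²/2g = 14.7 ft. ΔE = E₁ − E₂ = 10.2 ft.

ΔE = 10.2 ft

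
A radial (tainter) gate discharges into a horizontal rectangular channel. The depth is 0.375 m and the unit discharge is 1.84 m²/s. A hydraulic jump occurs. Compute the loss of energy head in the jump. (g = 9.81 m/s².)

V₁ = q/y₁ = 1.84/0.375 = 4.91 m/s. Fr₁ = V₁/√(g·y₁) = 4.91/√(9.81×0.375) = 2.56.
Bélanger equation: y₂/y₁ = ½[√(1 + 8Fr₁²) − 1] = ½[√53.36 − 1] = 3.15.
y₂ = 3.15 × 0.375 = 1.18 m.
V₂ = q/y₂ = 1.84/1.18 = 1.56 m/s. E₁ = y₁ + V₁²/2g = 1.60 m; E₂ = y₂ + V₂²/2g = 1.31 m. ΔE = E₁ − E₂ = 0.297 m.

ΔE = 0.297 m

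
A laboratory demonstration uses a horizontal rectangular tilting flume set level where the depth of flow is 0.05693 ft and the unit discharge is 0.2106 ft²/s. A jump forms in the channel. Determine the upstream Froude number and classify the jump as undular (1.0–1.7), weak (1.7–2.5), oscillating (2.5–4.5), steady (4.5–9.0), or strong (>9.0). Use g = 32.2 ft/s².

V₁ = q/y₁ = 0.2106/0.05693 = 3.699 ft/s. Fr₁ = V₁/√(g·y₁) = 3.699/√(32.2×0.05693) = 2.732.
Fr₁ = 2.732 lies in the oscillating range.

Fr₁ = 2.732; oscillating jump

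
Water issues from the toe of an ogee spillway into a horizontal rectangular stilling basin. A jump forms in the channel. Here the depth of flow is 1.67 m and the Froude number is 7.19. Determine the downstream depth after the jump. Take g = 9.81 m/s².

Fr₁ = 7.19 (given).
Sequent-depth ratio: y₂/y₁ = ½[√(1 + 8Fr₁²) − 1] = ½[√414.6 − 1] = 9.68.
y₂ = 9.68 × 1.67 = 16.2 m.

y₂ = 16.2 m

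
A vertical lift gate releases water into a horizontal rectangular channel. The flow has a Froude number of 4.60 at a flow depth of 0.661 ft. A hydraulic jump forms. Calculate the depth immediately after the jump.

Fr₁ = 4.60 (given).
Bélanger equation: y₂/y₁ = ½[√(1 + 8Fr₁²) − 1] = ½[√170.3 − 1] = 6.02.
y₂ = 6.02 × 0.661 = 3.98 ft.

y₂ = 3.98 ft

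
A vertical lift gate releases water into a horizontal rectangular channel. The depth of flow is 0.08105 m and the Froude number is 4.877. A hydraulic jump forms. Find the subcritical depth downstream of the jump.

y₂ = 0.5200 m

Fr₁ = 4.877 (given).
From the momentum equation for a rectangular channel, y₂/y₁ = ½[√(1 + 8Fr₁²) − 1] = ½[√191.28 − 1] = 6.415.
y₂ = 6.415 × 0.08105 = 0.5200 m.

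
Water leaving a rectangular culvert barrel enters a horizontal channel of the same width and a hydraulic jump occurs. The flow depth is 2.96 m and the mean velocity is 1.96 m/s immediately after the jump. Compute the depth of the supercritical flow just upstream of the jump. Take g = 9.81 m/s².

y₁ = 0.643 m

Fr₂ = V₂/√(g·y₂) = 1.96/√(9.81×2.96) = 0.364.
Applying the sequent-depth relation in reverse, y₁/y₂ = ½[√(1 + 8Fr₂²) − 1] = ½[√2.058 − 1] = 0.217.
y₁ = 0.217 × 2.96 = 0.643 m.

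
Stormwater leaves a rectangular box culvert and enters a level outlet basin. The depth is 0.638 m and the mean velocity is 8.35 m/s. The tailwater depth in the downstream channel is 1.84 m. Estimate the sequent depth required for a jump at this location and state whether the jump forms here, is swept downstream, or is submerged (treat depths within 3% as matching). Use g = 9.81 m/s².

y₂ = 2.71 m; the jump is swept downstream

Fr₁ = V₁/√(g·y₁) = 8.35/√(9.81×0.638) = 3.34.
From the momentum equation for a rectangular channel, y₂/y₁ = ½[√(1 + 8Fr₁²) − 1] = ½[√90.12 − 1] = 4.25.
y₂ = 4.25 × 0.638 = 2.71 m.
Tailwater y_tw = 1.84 m: y_tw < y₂, so the jump is swept downstream.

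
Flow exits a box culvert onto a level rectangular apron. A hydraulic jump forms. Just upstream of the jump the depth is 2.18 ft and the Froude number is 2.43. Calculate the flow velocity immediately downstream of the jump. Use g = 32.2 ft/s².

V₂ = 6.85 ft/s

Fr₁ = 2.43 (given).
From the momentum equation for a rectangular channel, y₂/y₁ = ½[√(1 + 8Fr₁²) − 1] = ½[√48.24 − 1] = 2.97.
y₂ = 2.97 × 2.18 = 6.48 ft.
V₁ = Fr₁·√(g·y₁) = 2.43×√(32.2×2.18) = 20.4 ft/s; q = V₁·y₁ = 44.4 ft²/s.
V₂ = q/y₂ = 44.4/6.48 = 6.85 ft/s.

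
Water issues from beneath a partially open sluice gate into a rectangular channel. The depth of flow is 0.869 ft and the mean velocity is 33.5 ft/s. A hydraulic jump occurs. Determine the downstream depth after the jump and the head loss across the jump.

Fr₁ = V₁/√(g·y₁) = 33.5/√(32.2×0.869) = 6.33.
Sequent-depth ratio: y₂/y₁ = ½[√(1 + 8Fr₁²) − 1] = ½[√321.9 − 1] = 8.47.
y₂ = 8.47 × 0.869 = 7.36 ft.
q = V₁·y₁ = 33.5 × 0.869 = 29.1 ft²/s. V₂ = q/y₂ = 29.1/7.36 = 3.96 ft/s. E₁ = y₁ + V₁²/2g = 18.3 ft; E₂ = y₂ + V₂²/2g = 7.60 ft. ΔE = E₁ − E₂ = 10.7 ft.

y₂ = 7.36 ft; ΔE = 10.7 ft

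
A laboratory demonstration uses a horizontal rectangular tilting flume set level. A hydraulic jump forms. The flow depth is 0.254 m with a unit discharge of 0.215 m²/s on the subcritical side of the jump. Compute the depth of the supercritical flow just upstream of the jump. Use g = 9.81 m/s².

V₂ = q/y₂ = 0.215/0.254 = 0.846 m/s; Fr₂ = V₂/√(g·y₂) = 0.536.
From the momentum equation (using Fr₂), y₁/y₂ = ½[√(1 + 8Fr₂²) − 1] = ½[√3.300 − 1] = 0.408.
y₁ = 0.408 × 0.254 = 0.104 m.

y₁ = 0.104 m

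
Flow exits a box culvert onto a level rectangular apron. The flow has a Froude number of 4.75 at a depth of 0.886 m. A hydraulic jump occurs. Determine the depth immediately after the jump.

y₂ = 5.53 m

Fr₁ = 4.75 (given).
Bélanger equation: y₂/y₁ = ½[√(1 + 8Fr₁²) − 1] = ½[√181.5 − 1] = 6.24.
y₂ = 6.24 × 0.886 = 5.53 m.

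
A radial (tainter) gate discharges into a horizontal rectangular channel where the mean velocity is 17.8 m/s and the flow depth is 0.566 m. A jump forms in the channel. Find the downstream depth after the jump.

y₂ = 5.77 m

Fr₁ = V₁/√(g·y₁) = 17.8/√(9.81×0.566) = 7.55.
By Bélanger, y₂/y₁ = ½[√(1 + 8Fr₁²) − 1] = ½[√457.5 − 1] = 10.2.
y₂ = 10.2 × 0.566 = 5.77 m.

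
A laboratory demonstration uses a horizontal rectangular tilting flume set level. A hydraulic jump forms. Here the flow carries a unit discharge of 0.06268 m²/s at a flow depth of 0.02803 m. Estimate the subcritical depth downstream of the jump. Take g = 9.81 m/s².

y₂ = 0.1556 m

V₁ = q/y₁ = 0.06268/0.02803 = 2.236 m/s. Fr₁ = V₁/√(g·y₁) = 2.236/√(9.81×0.02803) = 4.264.
From the momentum equation for a rectangular channel, y₂/y₁ = ½[√(1 + 8Fr₁²) − 1] = ½[√146.48 − 1] = 5.551.
y₂ = 5.551 × 0.02803 = 0.1556 m.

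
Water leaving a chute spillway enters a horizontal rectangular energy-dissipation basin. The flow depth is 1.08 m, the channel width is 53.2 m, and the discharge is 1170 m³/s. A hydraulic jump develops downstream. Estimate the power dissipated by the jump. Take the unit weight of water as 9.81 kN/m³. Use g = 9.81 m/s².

P = 147858 kW

q = Q/b = 1170/53.2 = 22.0 m²/s; V₁ = q/y₁ = 20.4 m/s. Fr₁ = V₁/√(g·y₁) = 6.26.
Bélanger equation: y₂/y₁ = ½[√(1 + 8Fr₁²) − 1] = ½[√314.1 − 1] = 8.36.
y₂ = 8.36 × 1.08 = 9.03 m.
Head loss: ΔE = (y₂ − y₁)³/(4y₁y₂) = (9.03 − 1.08)³/(4×1.08×9.03) = 503/39.0 = 12.9 m.
P = γ·Q·ΔE = 9.81 × 1170 × 12.9 = 147858 kW.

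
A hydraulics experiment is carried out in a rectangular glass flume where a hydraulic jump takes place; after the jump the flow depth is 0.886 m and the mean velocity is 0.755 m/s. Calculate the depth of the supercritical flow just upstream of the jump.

y₁ = 0.104 m

Fr₂ = V₂/√(g·y₂) = 0.755/√(9.81×0.886) = 0.256.
From the momentum equation (using Fr₂), y₁/y₂ = ½[√(1 + 8Fr₂²) − 1] = ½[√1.525 − 1] = 0.117.
y₁ = 0.117 × 0.886 = 0.104 m.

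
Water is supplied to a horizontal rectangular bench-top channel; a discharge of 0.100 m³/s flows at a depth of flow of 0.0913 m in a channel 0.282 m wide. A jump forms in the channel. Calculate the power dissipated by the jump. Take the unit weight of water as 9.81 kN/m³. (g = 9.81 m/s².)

P = 0.340 kW

q = Q/b = 0.100/0.282 = 0.355 m²/s; V₁ = q/y₁ = 3.88 m/s. Fr₁ = V₁/√(g·y₁) = 4.10.
Sequent-depth ratio: y₂/y₁ = ½[√(1 + 8Fr₁²) − 1] = ½[√135.7 − 1] = 5.33.
y₂ = 5.33 × 0.0913 = 0.486 m.
V₂ = q/y₂ = 0.355/0.486 = 0.729 m/s. E₁ = y₁ + V₁²/2g = 0.860 m; E₂ = y₂ + V₂²/2g = 0.513 m. ΔE = E₁ − E₂ = 0.347 m.
P = γ·Q·ΔE = 9.81 × 0.100 × 0.347 = 0.340 kW.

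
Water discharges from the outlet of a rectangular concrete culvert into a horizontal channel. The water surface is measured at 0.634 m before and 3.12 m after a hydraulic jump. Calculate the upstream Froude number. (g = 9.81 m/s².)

Fr₁ = 3.82

For a rectangular channel the momentum equation gives q² = ½·g·y₁·y₂·(y₁ + y₂) = ½×9.81×0.634×3.12×3.75 = 36.4.
q = √36.4 = 6.04 m²/s.
V₁ = q/y₁ = 9.52 m/s; Fr₁ = V₁/√(g·y₁) = 3.82.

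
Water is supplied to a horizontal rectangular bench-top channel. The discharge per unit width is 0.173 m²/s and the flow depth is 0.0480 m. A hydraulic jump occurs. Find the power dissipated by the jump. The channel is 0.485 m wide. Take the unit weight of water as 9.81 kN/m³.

P = 0.299 kW

V₁ = q/y₁ = 0.173/0.0480 = 3.60 m/s. Fr₁ = V₁/√(g·y₁) = 3.60/√(9.81×0.0480) = 5.25.
Bélanger equation: y₂/y₁ = ½[√(1 + 8Fr₁²) − 1] = ½[√221.7 − 1] = 6.94.
y₂ = 6.94 × 0.0480 = 0.333 m.
Head loss: ΔE = (y₂ − y₁)³/(4y₁y₂) = (0.333 − 0.0480)³/(4×0.0480×0.333) = 0.0232/0.0640 = 0.363 m.
Q = q·b = 0.173 × 0.485 = 0.0839 m³/s. P = γ·Q·ΔE = 9.81 × 0.0839 × 0.363 = 0.299 kW.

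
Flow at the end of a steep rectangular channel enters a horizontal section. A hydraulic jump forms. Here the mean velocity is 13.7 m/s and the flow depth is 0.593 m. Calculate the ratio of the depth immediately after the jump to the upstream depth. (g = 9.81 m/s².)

Fr₁ = V₁/√(g·y₁) = 13.7/√(9.81×0.593) = 5.68.
Sequent-depth ratio: y₂/y₁ = ½[√(1 + 8Fr₁²) − 1] = ½[√259.1 − 1] = 7.55.

y₂/y₁ = 7.55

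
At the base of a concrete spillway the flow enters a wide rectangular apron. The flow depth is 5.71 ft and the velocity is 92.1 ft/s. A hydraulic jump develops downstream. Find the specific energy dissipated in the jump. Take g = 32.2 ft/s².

ΔE = 83.8 ft

Fr₁ = V₁/√(g·y₁) = 92.1/√(32.2×5.71) = 6.79.
Sequent-depth ratio: y₂/y₁ = ½[√(1 + 8Fr₁²) − 1] = ½[√370.1 − 1] = 9.12.
y₂ = 9.12 × 5.71 = 52.1 ft.
q = V₁·y₁ = 92.1 × 5.71 = 526 ft²/s. V₂ = q/y₂ = 526/52.1 = 10.1 ft/s. E₁ = y₁ + V₁²/2g = 137 ft; E₂ = y₂ + V₂²/2g = 53.7 ft. ΔE = E₁ − E₂ = 83.8 ft.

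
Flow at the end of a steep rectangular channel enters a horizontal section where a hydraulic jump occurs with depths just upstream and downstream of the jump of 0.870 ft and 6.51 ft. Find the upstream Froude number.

Fr₁ = 5.63

For a rectangular channel the momentum equation gives q² = ½·g·y₁·y₂·(y₁ + y₂) = ½×32.2×0.870×6.51×7.38 = 673.
q = √673 = 25.9 ft²/s.
V₁ = q/y₁ = 29.8 ft/s; Fr₁ = V₁/√(g·y₁) = 5.63.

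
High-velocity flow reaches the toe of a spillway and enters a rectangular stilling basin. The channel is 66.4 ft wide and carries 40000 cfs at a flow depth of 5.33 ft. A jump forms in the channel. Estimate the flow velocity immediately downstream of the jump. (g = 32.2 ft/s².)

q = Q/b = 40000/66.4 = 602 ft²/s; V₁ = q/y₁ = 113 ft/s. Fr₁ = V₁/√(g·y₁) = 8.63.
Sequent-depth ratio: y₂/y₁ = ½[√(1 + 8Fr₁²) − 1] = ½[√596.4 − 1] = 11.7.
y₂ = 11.7 × 5.33 = 62.4 ft.
V₂ = q/y₂ = 602/62.4 = 9.65 ft/s.

V₂ = 9.65 ft/s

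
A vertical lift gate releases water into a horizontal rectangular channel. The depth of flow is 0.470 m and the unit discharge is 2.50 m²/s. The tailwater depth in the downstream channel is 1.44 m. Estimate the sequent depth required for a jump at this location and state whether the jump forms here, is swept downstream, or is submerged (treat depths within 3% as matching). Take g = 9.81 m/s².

y₂ = 1.43 m; the jump forms here

V₁ = q/y₁ = 2.50/0.470 = 5.32 m/s. Fr₁ = V₁/√(g·y₁) = 5.32/√(9.81×0.470) = 2.48.
From the momentum equation for a rectangular channel, y₂/y₁ = ½[√(1 + 8Fr₁²) − 1] = ½[√50.09 − 1] = 3.04.
y₂ = 3.04 × 0.470 = 1.43 m.
Tailwater y_tw = 1.44 m: y_tw ≈ y₂, so the jump forms here.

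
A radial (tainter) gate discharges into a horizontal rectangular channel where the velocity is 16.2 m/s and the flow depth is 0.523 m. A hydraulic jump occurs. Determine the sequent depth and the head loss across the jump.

y₂ = 5.03 m; ΔE = 8.72 m

Fr₁ = V₁/√(g·y₁) = 16.2/√(9.81×0.523) = 7.15.
Conjugate-depth relation: y₂/y₁ = ½[√(1 + 8Fr₁²) − 1] = ½[√410.2 − 1] = 9.63.
y₂ = 9.63 × 0.523 = 5.03 m.
Head loss: ΔE = (y₂ − y₁)³/(4y₁y₂) = (5.03 − 0.523)³/(4×0.523×5.03) = 91.8/10.5 = 8.72 m.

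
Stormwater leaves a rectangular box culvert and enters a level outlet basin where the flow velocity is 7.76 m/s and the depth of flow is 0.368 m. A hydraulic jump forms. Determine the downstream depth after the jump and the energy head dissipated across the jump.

Fr₁ = V₁/√(g·y₁) = 7.76/√(9.81×0.368) = 4.08.
From the momentum equation for a rectangular channel, y₂/y₁ = ½[√(1 + 8Fr₁²) − 1] = ½[√134.4 − 1] = 5.30.
y₂ = 5.30 × 0.368 = 1.95 m.
Head loss: ΔE = (y₂ − y₁)³/(4y₁y₂) = (1.95 − 0.368)³/(4×0.368×1.95) = 3.96/2.87 = 1.38 m.

y₂ = 1.95 m; ΔE = 1.38 m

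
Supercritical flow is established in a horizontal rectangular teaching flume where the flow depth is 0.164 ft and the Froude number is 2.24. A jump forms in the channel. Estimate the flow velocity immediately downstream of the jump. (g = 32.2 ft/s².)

V₂ = 1.90 ft/s

Fr₁ = 2.24 (given).
Sequent-depth ratio: y₂/y₁ = ½[√(1 + 8Fr₁²) − 1] = ½[√41.14 − 1] = 2.71.
y₂ = 2.71 × 0.164 = 0.444 ft.
V₁ = Fr₁·√(g·y₁) = 2.24×√(32.2×0.164) = 5.15 ft/s; q = V₁·y₁ = 0.844 ft²/s.
V₂ = q/y₂ = 0.844/0.444 = 1.90 ft/s.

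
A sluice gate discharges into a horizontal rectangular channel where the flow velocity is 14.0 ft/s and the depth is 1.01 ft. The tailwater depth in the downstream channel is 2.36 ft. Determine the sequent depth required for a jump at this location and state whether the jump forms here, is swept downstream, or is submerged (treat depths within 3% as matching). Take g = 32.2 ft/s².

y₂ = 3.04 ft; the jump is swept downstream

Fr₁ = V₁/√(g·y₁) = 14.0/√(32.2×1.01) = 2.45.
Bélanger equation: y₂/y₁ = ½[√(1 + 8Fr₁²) − 1] = ½[√49.21 − 1] = 3.01.
y₂ = 3.01 × 1.01 = 3.04 ft.
Tailwater y_tw = 2.36 ft: y_tw < y₂, so the jump is swept downstream.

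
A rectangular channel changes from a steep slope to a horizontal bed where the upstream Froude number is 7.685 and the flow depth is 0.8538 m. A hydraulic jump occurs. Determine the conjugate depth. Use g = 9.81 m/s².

y₂ = 8.862 m

Fr₁ = 7.685 (given).
Sequent-depth ratio: y₂/y₁ = ½[√(1 + 8Fr₁²) − 1] = ½[√473.47 − 1] = 10.38.
y₂ = 10.38 × 0.8538 = 8.862 m.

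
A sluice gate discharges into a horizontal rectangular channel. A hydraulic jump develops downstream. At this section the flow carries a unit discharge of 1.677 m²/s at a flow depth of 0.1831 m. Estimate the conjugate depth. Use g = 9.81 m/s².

y₂ = 1.680 m

V₁ = q/y₁ = 1.677/0.1831 = 9.159 m/s. Fr₁ = V₁/√(g·y₁) = 9.159/√(9.81×0.1831) = 6.834.
By Bélanger, y₂/y₁ = ½[√(1 + 8Fr₁²) − 1] = ½[√374.61 − 1] = 9.177.
y₂ = 9.177 × 0.1831 = 1.680 m.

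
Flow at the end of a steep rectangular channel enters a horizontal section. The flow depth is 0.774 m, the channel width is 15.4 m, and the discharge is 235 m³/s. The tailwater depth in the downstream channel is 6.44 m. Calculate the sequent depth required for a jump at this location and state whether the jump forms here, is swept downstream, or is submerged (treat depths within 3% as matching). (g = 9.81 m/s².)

q = Q/b = 235/15.4 = 15.3 m²/s; V₁ = q/y₁ = 19.7 m/s. Fr₁ = V₁/√(g·y₁) = 7.15.
Conjugate-depth relation: y₂/y₁ = ½[√(1 + 8Fr₁²) − 1] = ½[√410.5 − 1] = 9.63.
y₂ = 9.63 × 0.774 = 7.45 m.
Tailwater y_tw = 6.44 m: y_tw < y₂, so the jump is swept downstream.

y₂ = 7.45 m; the jump is swept downstream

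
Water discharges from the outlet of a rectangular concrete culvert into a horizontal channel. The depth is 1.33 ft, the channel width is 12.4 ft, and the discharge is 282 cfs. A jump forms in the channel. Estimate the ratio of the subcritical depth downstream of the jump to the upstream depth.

y₂/y₁ = 3.23

q = Q/b = 282/12.4 = 22.7 ft²/s; V₁ = q/y₁ = 17.1 ft/s. Fr₁ = V₁/√(g·y₁) = 2.61.
From the momentum equation for a rectangular channel, y₂/y₁ = ½[√(1 + 8Fr₁²) − 1] = ½[√55.62 − 1] = 3.23.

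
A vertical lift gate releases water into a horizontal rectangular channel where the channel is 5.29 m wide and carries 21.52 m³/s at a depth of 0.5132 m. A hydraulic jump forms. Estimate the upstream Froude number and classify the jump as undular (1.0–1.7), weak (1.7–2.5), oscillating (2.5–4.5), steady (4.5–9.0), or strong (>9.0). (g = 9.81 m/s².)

Fr₁ = 3.533; oscillating jump

q = Q/b = 21.52/5.29 = 4.068 m²/s; V₁ = q/y₁ = 7.927 m/s. Fr₁ = V₁/√(g·y₁) = 3.533.
Fr₁ = 3.533 lies in the oscillating range.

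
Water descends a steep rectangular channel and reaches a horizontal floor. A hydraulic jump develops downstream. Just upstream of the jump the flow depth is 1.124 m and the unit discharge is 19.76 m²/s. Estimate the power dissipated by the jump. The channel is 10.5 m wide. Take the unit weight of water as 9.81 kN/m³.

V₁ = q/y₁ = 19.76/1.124 = 17.58 m/s. Fr₁ = V₁/√(g·y₁) = 17.58/√(9.81×1.124) = 5.294.
From the momentum equation for a rectangular channel, y₂/y₁ = ½[√(1 + 8Fr₁²) − 1] = ½[√225.23 − 1] = 7.004.
y₂ = 7.004 × 1.124 = 7.872 m.
Head loss: ΔE = (y₂ − y₁)³/(4y₁y₂) = (7.872 − 1.124)³/(4×1.124×7.872) = 307.3/35.39 = 8.683 m.
Q = q·b = 19.76 × 10.5 = 207.5 m³/s. P = γ·Q·ΔE = 9.81 × 207.5 × 8.683 = 17673 kW.

P = 17673 kW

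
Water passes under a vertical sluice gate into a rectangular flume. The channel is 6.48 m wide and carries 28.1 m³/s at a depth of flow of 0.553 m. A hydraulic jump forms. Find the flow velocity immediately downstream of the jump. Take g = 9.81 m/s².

V₂ = 1.83 m/s

q = Q/b = 28.1/6.48 = 4.34 m²/s; V₁ = q/y₁ = 7.84 m/s. Fr₁ = V₁/√(g·y₁) = 3.37.
Sequent-depth ratio: y₂/y₁ = ½[√(1 + 8Fr₁²) − 1] = ½[√91.68 − 1] = 4.29.
y₂ = 4.29 × 0.553 = 2.37 m.
V₂ = q/y₂ = 4.34/2.37 = 1.83 m/s.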